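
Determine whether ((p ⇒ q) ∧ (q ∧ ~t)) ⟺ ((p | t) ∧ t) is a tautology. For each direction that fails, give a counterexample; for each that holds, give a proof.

Neither direction holds.

[⇒] This fails. Under p = F, t = F, q = T, the left side is true but the right side is false.

[⇐] This fails. Under p = F, t = T, q = F, the left side is false but the right side is true.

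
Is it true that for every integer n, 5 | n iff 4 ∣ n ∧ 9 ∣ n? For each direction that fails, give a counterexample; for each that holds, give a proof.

Both directions fail.

(⇒) This fails: take n = 5. Certainly 5 ∣ 5, but 4 ∤ 5.

(⇐) This fails: take n = 36. Both 4 ∣ 36 and 9 ∣ 36, yet 36 is not a multiple of 5 (since 36 = 7·5 + 1), so 5 ∤ 36.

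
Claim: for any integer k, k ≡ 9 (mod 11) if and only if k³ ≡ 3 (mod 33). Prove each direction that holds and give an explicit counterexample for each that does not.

Not equivalent: only (⇐) holds.

[⇒] This fails: take k = 20. Then 20 ≡ 9 (mod 11), but 20³ = 8000 ≡ 14 (mod 33), not 3.

[⇐] Conversely, the residues r modulo 33 with r³ ≡ 3 (mod 33) are exactly {9}, and each is ≡ 9 (mod 11).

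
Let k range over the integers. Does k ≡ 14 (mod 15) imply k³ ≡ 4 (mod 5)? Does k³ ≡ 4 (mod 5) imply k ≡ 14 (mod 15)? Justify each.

[⇒] Suppose k ≡ 14 (mod 15). Then k³ ≡ 14³ = 2744 (mod 15), and since 5 ∣ 15, also k³ ≡ 4 (mod 5).

[⇐] This fails: take k = 4. Then 4³ = 64 ≡ 4 (mod 5), yet 4 ≡ 4 (mod 15), not 14.

The forward direction holds; the converse fails.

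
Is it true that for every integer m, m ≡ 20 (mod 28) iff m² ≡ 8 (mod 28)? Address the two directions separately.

[⇒] Suppose m ≡ 20 (mod 28). Write m = 28j + 20. Then (28j + 20)² = 784j² + 1120j + 400 = 28(28j² + 40j + 14) + 8, so m² ≡ 8 (mod 28).

[⇐] This fails: take m = 6. Then 6² = 36 ≡ 8 (mod 28), yet 6 ≡ 6 (mod 28), not 20.

Not equivalent: only (⇒) holds.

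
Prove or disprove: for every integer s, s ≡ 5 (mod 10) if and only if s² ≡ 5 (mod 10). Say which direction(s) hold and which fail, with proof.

Forward direction. Suppose s ≡ 5 (mod 10). Write s = 10j + 5. Then (10j + 5)² = 100j² + 100j + 25 = 10(10j² + 10j + 2) + 5, so s² ≡ 5 (mod 10).

Converse. For the converse, argue contrapositively. If s ≢ 5 (mod 10), then s is congruent to one of 0, 1, 2, 3, 4, 6, 7, 8, 9 modulo 10, and these give s² ≡ 0, 1, 4, 9, 6, 6, 9, 4, 1 respectively — never 5.

Both directions hold; the statement is true.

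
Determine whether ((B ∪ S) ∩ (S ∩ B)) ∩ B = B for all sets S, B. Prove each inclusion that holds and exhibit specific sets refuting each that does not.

Only the forward inclusion holds.

(⊆) Let x ∈ ((B ∪ S) ∩ (S ∩ B)) ∩ B. Then x ∈ S ∩ B, from which x ∈ B.

(⊇) This inclusion fails. Take S = ∅, B = {1}; then 1 ∈ B but 1 ∉ ((B ∪ S) ∩ (S ∩ B)) ∩ B.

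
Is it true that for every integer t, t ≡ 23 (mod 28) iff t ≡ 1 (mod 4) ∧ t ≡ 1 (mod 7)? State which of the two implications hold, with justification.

Forward direction. This fails: t = 23 gives 23 ≡ 23 (mod 28) but 23 ≡ 3 (mod 4), so the conjunction on the right does not hold.

Converse. This fails: t = 1 satisfies both congruences on the right (1 ≡ 1 mod 4 and 1 ≡ 1 mod 7) yet 1 ≡ 1 (mod 28), not 23.

Neither direction holds.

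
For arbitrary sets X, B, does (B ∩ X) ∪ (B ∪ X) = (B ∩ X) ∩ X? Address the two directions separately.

Only the reverse inclusion holds.

(⊆) This inclusion fails. Take X = {1}, B = ∅; then 1 ∈ (B ∩ X) ∪ (B ∪ X) but 1 ∉ (B ∩ X) ∩ X.

(⊇) Let x ∈ (B ∩ X) ∩ X. Then x ∈ X ∩ B, from which x ∈ (B ∩ X) ∪ (B ∪ X).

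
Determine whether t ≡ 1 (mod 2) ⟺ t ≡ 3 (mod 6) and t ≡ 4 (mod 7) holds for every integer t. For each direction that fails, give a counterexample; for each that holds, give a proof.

Forward direction. This fails: t = 1 gives 1 ≡ 1 (mod 2) but 1 ≡ 1 (mod 6), so the conjunction on the right does not hold.

Converse. If t ≡ 3 (mod 6) and t ≡ 4 (mod 7), then by the Chinese remainder theorem t ≡ 39 (mod 42). Since 39 ≡ 1 (mod 2) and 2 ∣ 42, we get t ≡ 1 (mod 2).

Not equivalent: only (⇐) holds.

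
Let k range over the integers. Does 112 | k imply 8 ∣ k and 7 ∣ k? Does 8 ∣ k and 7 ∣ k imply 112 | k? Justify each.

(⟹) If 112 ∣ k, write k = 112q. Since 112 = 14·8, k = 8·(14q), so 8 ∣ k; and since 112 = 16·7, k = 7·(16q), so 7 ∣ k.

(⟸) This fails: take k = 56. Both 8 ∣ 56 and 7 ∣ 56, yet 56 is not a multiple of 112 (since 56 = 0·112 + 56), so 112 ∤ 56.

(⇒) holds; (⇐) fails.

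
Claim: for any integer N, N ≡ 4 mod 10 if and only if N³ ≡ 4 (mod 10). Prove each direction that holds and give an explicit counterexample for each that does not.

(⇒) Suppose N ≡ 4 mod 10. Write N = 10j + 4. Then (10j + 4)³ = 1000j³ + 1200j² + 480j + 64 = 10(100j³ + 120j² + 48j + 6) + 4, so N³ ≡ 4 (mod 10).

(⇐) Conversely, suppose N³ ≡ 4 (mod 10). The only residue r in {0, …, 9} with r³ ≡ 4 (mod 10) is r = 4, so N ≡ 4 (mod 10).

Both implications hold.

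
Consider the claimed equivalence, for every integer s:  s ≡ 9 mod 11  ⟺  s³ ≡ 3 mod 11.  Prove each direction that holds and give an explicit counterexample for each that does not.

Both directions hold; the statement is true.

(→) Suppose s ≡ 9 mod 11. Write s = 11j + 9. Then (11j + 9)³ = 1331j³ + 3267j² + 2673j + 729 = 11(121j³ + 297j² + 243j + 66) + 3, so s³ ≡ 3 (mod 11).

(←) Conversely, suppose s³ ≡ 3 (mod 11). The only residue r in {0, …, 10} with r³ ≡ 3 (mod 11) is r = 9, so s ≡ 9 (mod 11).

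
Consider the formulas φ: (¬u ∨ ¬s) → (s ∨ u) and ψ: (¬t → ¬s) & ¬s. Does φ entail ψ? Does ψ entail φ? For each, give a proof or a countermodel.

(⇒) fails and (⇐) fails.

(→) This fails. Under s = T, u = F, t = F, the left side is true but the right side is false.

(←) This fails. Under s = F, u = F, t = F, the left side is false but the right side is true.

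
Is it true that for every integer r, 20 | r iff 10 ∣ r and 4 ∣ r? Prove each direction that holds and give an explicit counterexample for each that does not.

Both directions hold; the statement is true.

(⇒) If 20 ∣ r, write r = 20q. Since 20 = 2·10, r = 10·(2q), so 10 ∣ r; and since 20 = 5·4, r = 4·(5q), so 4 ∣ r.

(⇐) Suppose 10 ∣ r and 4 ∣ r. Any common multiple of 10 and 4 is a multiple of their lcm; here lcm(10, 4) = 10·4/gcd(10, 4) = 40/2 = 20, so 20 ∣ r.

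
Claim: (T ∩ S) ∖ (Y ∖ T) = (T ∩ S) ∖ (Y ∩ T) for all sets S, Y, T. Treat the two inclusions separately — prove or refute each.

(⊆) This inclusion fails. Take S = {1}, Y = {1}, T = {1}; then 1 ∈ (T ∩ S) ∖ (Y ∖ T) but 1 ∉ (T ∩ S) ∖ (Y ∩ T).

(⊇) Let x ∈ (T ∩ S) ∖ (Y ∩ T). Then x ∈ S ∩ T and x ∉ Y, from which x ∈ (T ∩ S) ∖ (Y ∖ T).

(⊆) fails; (⊇) holds.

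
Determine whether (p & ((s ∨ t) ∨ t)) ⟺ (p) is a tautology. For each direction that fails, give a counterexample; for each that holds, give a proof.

Not equivalent: only (⇒) holds.

(→) Assume the antecedent. If p is true, p reduces to true regardless of the other variables. If p is false, the antecedent cannot hold. Either way p holds.

(←) This fails. Under p = T, s = F, t = F, the left side is false but the right side is true.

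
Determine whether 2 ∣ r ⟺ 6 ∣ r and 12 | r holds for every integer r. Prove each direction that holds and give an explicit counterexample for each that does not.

[⇐] Suppose 6 ∣ r and 12 ∣ r. Any common multiple of 6 and 12 is a multiple of their lcm; here lcm(6, 12) = 6·12/gcd(6, 12) = 72/6 = 12, so 12 ∣ r. Since 2 ∣ 12, it follows that 2 ∣ r.

[⇒] This fails: take r = 2. Certainly 2 ∣ 2, but 6 ∤ 2.

Only the reverse direction holds.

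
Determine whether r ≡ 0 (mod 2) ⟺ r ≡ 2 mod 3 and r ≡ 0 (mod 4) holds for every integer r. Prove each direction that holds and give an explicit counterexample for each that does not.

Only the converse holds.

[⇒] This fails: r = 0 gives 0 ≡ 0 (mod 2) but 0 ≡ 0 (mod 3), so the conjunction on the right does not hold.

[⇐] Conversely, if r ≡ 2 (mod 3) and r ≡ 0 (mod 4), then by the Chinese remainder theorem r ≡ 8 (mod 12). Since 8 ≡ 0 (mod 2) and 2 ∣ 12, we get r ≡ 0 (mod 2).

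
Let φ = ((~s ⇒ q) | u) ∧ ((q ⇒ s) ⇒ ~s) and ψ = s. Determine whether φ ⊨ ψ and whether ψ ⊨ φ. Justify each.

Neither implication holds.

[⇒] This fails. Under s = F, q = T, u = F, the left side is true but the right side is false.

[⇐] This fails. Under s = T, q = F, u = F, the left side is false but the right side is true.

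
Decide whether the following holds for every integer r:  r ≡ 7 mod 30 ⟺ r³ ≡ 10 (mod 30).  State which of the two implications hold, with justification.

(⇒) This fails: take r = 7. Then 7 ≡ 7 (mod 30), but 7³ = 343 ≡ 13 (mod 30), not 10.

(⇐) This fails: take r = 10. Then 10³ = 1000 ≡ 10 (mod 30), yet 10 ≡ 10 (mod 30), not 7.

Neither implication holds.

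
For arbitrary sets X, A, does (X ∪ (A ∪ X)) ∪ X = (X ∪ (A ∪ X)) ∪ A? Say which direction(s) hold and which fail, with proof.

(⊆) Let x ∈ (X ∪ (A ∪ X)) ∪ X. Then either x ∈ X and x ∉ A; or x ∈ A and x ∉ X; or x ∈ X ∩ A. In each case x ∈ (X ∪ (A ∪ X)) ∪ A, so (X ∪ (A ∪ X)) ∪ X ⊆ (X ∪ (A ∪ X)) ∪ A.

(⊇) Let x ∈ (X ∪ (A ∪ X)) ∪ A. Then either x ∈ X and x ∉ A; or x ∈ A and x ∉ X; or x ∈ X ∩ A. In each case x ∈ (X ∪ (A ∪ X)) ∪ X, so (X ∪ (A ∪ X)) ∪ A ⊆ (X ∪ (A ∪ X)) ∪ X.

Both inclusions hold.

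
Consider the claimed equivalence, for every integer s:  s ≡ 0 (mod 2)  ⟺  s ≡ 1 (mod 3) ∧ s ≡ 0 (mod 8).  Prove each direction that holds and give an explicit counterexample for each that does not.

(⟹) This fails: s = 0 gives 0 ≡ 0 (mod 2) but 0 ≡ 0 (mod 3), so the conjunction on the right does not hold.

(⟸) Conversely, if s ≡ 1 (mod 3) and s ≡ 0 (mod 8), then by the Chinese remainder theorem s ≡ 16 (mod 24). Since 16 ≡ 0 (mod 2) and 2 ∣ 24, we get s ≡ 0 (mod 2).

Only the converse holds.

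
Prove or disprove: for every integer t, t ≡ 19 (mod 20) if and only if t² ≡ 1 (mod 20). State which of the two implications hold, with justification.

The forward direction holds; the converse fails.

[⇒] Suppose t ≡ 19 (mod 20). Write t = 20j + 19. Then (20j + 19)² = 400j² + 760j + 361 = 20(20j² + 38j + 18) + 1, so t² ≡ 1 (mod 20).

[⇐] This fails: take t = 1. Then 1² = 1 ≡ 1 (mod 20), yet 1 ≡ 1 (mod 20), not 19.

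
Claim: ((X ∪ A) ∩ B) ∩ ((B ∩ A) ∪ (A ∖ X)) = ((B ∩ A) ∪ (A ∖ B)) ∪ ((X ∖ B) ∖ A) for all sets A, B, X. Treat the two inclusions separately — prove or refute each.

Only the forward inclusion holds.

Reverse inclusion. This inclusion fails. Take A = {1}, B = ∅, X = ∅; then 1 ∈ ((B ∩ A) ∪ (A ∖ B)) ∪ ((X ∖ B) ∖ A) but 1 ∉ ((X ∪ A) ∩ B) ∩ ((B ∩ A) ∪ (A ∖ X)).

Forward inclusion. Let x ∈ ((X ∪ A) ∩ B) ∩ ((B ∩ A) ∪ (A ∖ X)). Then either x ∈ A ∩ B and x ∉ X; or x ∈ A ∩ B ∩ X. In each case x ∈ ((B ∩ A) ∪ (A ∖ B)) ∪ ((X ∖ B) ∖ A), so ((X ∪ A) ∩ B) ∩ ((B ∩ A) ∪ (A ∖ X)) ⊆ ((B ∩ A) ∪ (A ∖ B)) ∪ ((X ∖ B) ∖ A).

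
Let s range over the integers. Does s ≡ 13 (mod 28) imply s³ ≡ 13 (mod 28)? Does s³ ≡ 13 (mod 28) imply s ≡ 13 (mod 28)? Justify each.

(⇒) Suppose s ≡ 13 (mod 28). Write s = 28j + 13. Then (28j + 13)³ = 21952j³ + 30576j² + 14196j + 2197 = 28(784j³ + 1092j² + 507j + 78) + 13, so s³ ≡ 13 (mod 28).

(⇐) This fails: take s = 5. Then 5³ = 125 ≡ 13 (mod 28), yet 5 ≡ 5 (mod 28), not 13.

The forward direction holds; the converse fails.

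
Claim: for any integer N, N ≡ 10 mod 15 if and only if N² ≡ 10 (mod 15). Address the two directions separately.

Not equivalent: only (⇒) holds.

[⇐] This fails: take N = 5. Then 5² = 25 ≡ 10 (mod 15), yet 5 ≡ 5 (mod 15), not 10.

[⇒] Suppose N ≡ 10 mod 15. Write N = 15j + 10. Then (15j + 10)² = 225j² + 300j + 100 = 15(15j² + 20j + 6) + 10, so N² ≡ 10 (mod 15).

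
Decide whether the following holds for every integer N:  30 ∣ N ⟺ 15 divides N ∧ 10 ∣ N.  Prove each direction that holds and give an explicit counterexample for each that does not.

Both directions hold; the statement is true.

(⟸) Suppose 15 ∣ N and 10 ∣ N. Any common multiple of 15 and 10 is a multiple of their lcm; here lcm(15, 10) = 15·10/gcd(15, 10) = 150/5 = 30, so 30 ∣ N.

(⟹) If 30 ∣ N, write N = 30q. Since 30 = 2·15, N = 15·(2q), so 15 ∣ N; and since 30 = 3·10, N = 10·(3q), so 10 ∣ N.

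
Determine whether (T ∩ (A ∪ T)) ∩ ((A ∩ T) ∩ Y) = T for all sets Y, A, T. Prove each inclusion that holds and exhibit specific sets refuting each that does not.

Only the forward inclusion holds.

Forward inclusion. Let x ∈ (T ∩ (A ∪ T)) ∩ ((A ∩ T) ∩ Y). Then x ∈ Y ∩ A ∩ T, from which x ∈ T.

Reverse inclusion. This inclusion fails. Take Y = ∅, A = ∅, T = {1}; then 1 ∈ T but 1 ∉ (T ∩ (A ∪ T)) ∩ ((A ∩ T) ∩ Y).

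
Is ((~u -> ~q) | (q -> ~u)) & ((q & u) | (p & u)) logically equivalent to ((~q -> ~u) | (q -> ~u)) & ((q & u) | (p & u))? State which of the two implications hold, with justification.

(⇐) Assume the antecedent. If q is true, the antecedent forces (q = T, p = F, u = T) or (q = T, p = T, u = T), and the consequent holds there. If q is false, the antecedent forces (q = F, p = T, u = T), and the consequent holds there. Either way the consequent holds.

(⇒) Assume the antecedent. If q is true, the antecedent forces (q = T, p = F, u = T) or (q = T, p = T, u = T), and the consequent holds there. If q is false, the antecedent forces (q = F, p = T, u = T), and the consequent holds there. Either way the consequent holds.

Equivalent; both directions hold.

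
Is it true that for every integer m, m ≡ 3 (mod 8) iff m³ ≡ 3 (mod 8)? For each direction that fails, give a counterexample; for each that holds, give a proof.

Both implications hold.

[⇐] Suppose m³ ≡ 3 (mod 8). The only residue r in {0, …, 7} with r³ ≡ 3 (mod 8) is r = 3, so m ≡ 3 (mod 8).

[⇒] Suppose m ≡ 3 (mod 8). Write m = 8j + 3. Then (8j + 3)³ = 512j³ + 576j² + 216j + 27 = 8(64j³ + 72j² + 27j + 3) + 3, so m³ ≡ 3 (mod 8).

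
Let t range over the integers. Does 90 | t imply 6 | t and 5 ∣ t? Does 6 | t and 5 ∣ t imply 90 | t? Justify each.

(→) If 90 ∣ t, write t = 90q. Since 90 = 15·6, t = 6·(15q), so 6 ∣ t; and since 90 = 18·5, t = 5·(18q), so 5 ∣ t.

(←) This fails: take t = 30. Both 6 ∣ 30 and 5 ∣ 30, yet 30 is not a multiple of 90 (since 30 = 0·90 + 30), so 90 ∤ 30.

Only the forward direction holds.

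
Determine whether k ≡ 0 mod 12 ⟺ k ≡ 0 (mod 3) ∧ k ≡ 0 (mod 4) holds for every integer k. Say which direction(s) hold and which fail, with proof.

Both directions hold.

(→) Suppose k ≡ 0 (mod 12); write k = 12j + 0. Since 3 ∣ 12, reducing mod 3 gives k ≡ 0 (mod 3); since 4 ∣ 12, reducing mod 4 gives k ≡ 0 (mod 4).

(←) Conversely, if k ≡ 0 (mod 3) and k ≡ 0 (mod 4), then by the Chinese remainder theorem k ≡ 0 (mod 12). This is exactly k ≡ 0 (mod 12).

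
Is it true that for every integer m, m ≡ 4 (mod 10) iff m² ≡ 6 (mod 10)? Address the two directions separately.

The forward direction holds; the converse fails.

(⟹) Suppose m ≡ 4 (mod 10). Write m = 10j + 4. Then (10j + 4)² = 100j² + 80j + 16 = 10(10j² + 8j + 1) + 6, so m² ≡ 6 (mod 10).

(⟸) This fails: take m = 6. Then 6² = 36 ≡ 6 (mod 10), yet 6 ≡ 6 (mod 10), not 4.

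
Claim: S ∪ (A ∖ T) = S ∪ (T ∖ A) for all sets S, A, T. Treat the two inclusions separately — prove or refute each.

(⊆) This inclusion fails. Take S = ∅, A = {1}, T = ∅; then 1 ∈ S ∪ (A ∖ T) but 1 ∉ S ∪ (T ∖ A).

(⊇) This inclusion fails. Take S = ∅, A = ∅, T = {1}; then 1 ∈ S ∪ (T ∖ A) but 1 ∉ S ∪ (A ∖ T).

Neither inclusion holds.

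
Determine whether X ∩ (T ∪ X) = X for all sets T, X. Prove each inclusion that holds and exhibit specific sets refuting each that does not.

The two sets are equal.

(⊆) Let x ∈ X ∩ (T ∪ X). Then either x ∈ X and x ∉ T; or x ∈ T ∩ X. In each case x ∈ X, so X ∩ (T ∪ X) ⊆ X.

(⊇) Let x ∈ X. Then either x ∈ X and x ∉ T; or x ∈ T ∩ X. In each case x ∈ X ∩ (T ∪ X), so X ⊆ X ∩ (T ∪ X).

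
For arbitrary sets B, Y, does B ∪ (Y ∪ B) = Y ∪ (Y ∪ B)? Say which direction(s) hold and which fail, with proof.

(⟹) Let x ∈ B ∪ (Y ∪ B). Then either x ∈ B and x ∉ Y; or x ∈ Y and x ∉ B; or x ∈ B ∩ Y. In each case x ∈ Y ∪ (Y ∪ B), so B ∪ (Y ∪ B) ⊆ Y ∪ (Y ∪ B).

(⟸) Let x ∈ Y ∪ (Y ∪ B). Then either x ∈ B and x ∉ Y; or x ∈ Y and x ∉ B; or x ∈ B ∩ Y. In each case x ∈ B ∪ (Y ∪ B), so Y ∪ (Y ∪ B) ⊆ B ∪ (Y ∪ B).

The two sets are equal.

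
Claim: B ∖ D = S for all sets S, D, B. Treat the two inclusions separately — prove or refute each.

Both inclusions fail.

Forward inclusion. This inclusion fails. Take S = ∅, D = ∅, B = {1}; then 1 ∈ B ∖ D but 1 ∉ S.

Reverse inclusion. This inclusion fails. Take S = {1}, D = ∅, B = ∅; then 1 ∈ S but 1 ∉ B ∖ D.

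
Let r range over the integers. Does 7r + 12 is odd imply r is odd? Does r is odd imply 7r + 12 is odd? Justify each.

Both directions hold.

(→) Suppose 7r + 12 is odd. Since 7 is odd, 7r and r have the same parity, so 7r + 12 ≡ r + 12 (mod 2). As 12 is even, 7r + 12 is odd exactly when r is odd. Thus r is odd.

(←) Conversely, suppose r is odd; write r = 2j + 1. Then 7r + 12 = 7·(2j + 1) + 12 = 2·7j + 19, which is odd.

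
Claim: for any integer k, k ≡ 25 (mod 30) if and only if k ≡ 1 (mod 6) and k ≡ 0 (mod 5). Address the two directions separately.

Converse. If k ≡ 1 (mod 6) and k ≡ 0 (mod 5), then by the Chinese remainder theorem k ≡ 25 (mod 30). This is exactly k ≡ 25 (mod 30).

Forward direction. Suppose k ≡ 25 (mod 30); write k = 30j + 25. Since 6 ∣ 30, reducing mod 6 gives k ≡ 25 ≡ 1 (mod 6); since 5 ∣ 30, reducing mod 5 gives k ≡ 25 ≡ 0 (mod 5).

Both directions hold; the statement is true.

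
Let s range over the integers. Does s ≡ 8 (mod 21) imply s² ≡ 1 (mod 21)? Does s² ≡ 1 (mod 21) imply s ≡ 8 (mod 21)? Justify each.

Only the forward direction holds.

(⟹) Suppose s ≡ 8 (mod 21). Write s = 21j + 8. Then (21j + 8)² = 441j² + 336j + 64 = 21(21j² + 16j + 3) + 1, so s² ≡ 1 (mod 21).

(⟸) This fails: take s = 1. Then 1² = 1 ≡ 1 (mod 21), yet 1 ≡ 1 (mod 21), not 8.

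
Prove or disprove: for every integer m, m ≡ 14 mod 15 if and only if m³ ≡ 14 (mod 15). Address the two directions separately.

Equivalent; both directions hold.

[⇐] Suppose m³ ≡ 14 (mod 15). The only residue r in {0, …, 14} with r³ ≡ 14 (mod 15) is r = 14, so m ≡ 14 (mod 15).

[⇒] Suppose m ≡ 14 mod 15. Write m = 15j + 14. Then (15j + 14)³ = 3375j³ + 9450j² + 8820j + 2744 = 15(225j³ + 630j² + 588j + 182) + 14, so m³ ≡ 14 (mod 15).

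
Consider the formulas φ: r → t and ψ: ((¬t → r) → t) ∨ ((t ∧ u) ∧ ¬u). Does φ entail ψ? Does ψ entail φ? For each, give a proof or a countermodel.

(⇒) Assume the antecedent. If r is true, the antecedent forces (r = T, u = F, t = T) or (r = T, u = T, t = T), and the consequent holds there. If r is false, the consequent reduces to true regardless of the other variables. Either way the consequent holds.

(⇐) Assume the antecedent. If r is true, the antecedent forces (r = T, u = F, t = T) or (r = T, u = T, t = T), and r → t holds there. If r is false, r → t reduces to true regardless of the other variables. Either way r → t holds.

Both directions hold.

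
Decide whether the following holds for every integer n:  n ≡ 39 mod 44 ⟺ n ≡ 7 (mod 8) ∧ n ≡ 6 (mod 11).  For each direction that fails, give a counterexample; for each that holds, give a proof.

(⟸) If n ≡ 7 (mod 8) and n ≡ 6 (mod 11), then by the Chinese remainder theorem n ≡ 39 (mod 88). Since 39 ≡ 39 (mod 44) and 44 ∣ 88, we get n ≡ 39 (mod 44).

(⟹) This fails: n = 83 gives 83 ≡ 39 (mod 44) but 83 ≡ 3 (mod 8), so the conjunction on the right does not hold.

Only the converse holds.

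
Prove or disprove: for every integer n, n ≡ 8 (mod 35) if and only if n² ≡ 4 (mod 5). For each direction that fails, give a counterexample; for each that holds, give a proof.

(→) Suppose n ≡ 8 (mod 35). Then n² ≡ 8² = 64 (mod 35), and since 5 ∣ 35, also n² ≡ 4 (mod 5).

(←) This fails: take n = 2. Then 2² = 4 ≡ 4 (mod 5), yet 2 ≡ 2 (mod 35), not 8.

Only the forward implication holds.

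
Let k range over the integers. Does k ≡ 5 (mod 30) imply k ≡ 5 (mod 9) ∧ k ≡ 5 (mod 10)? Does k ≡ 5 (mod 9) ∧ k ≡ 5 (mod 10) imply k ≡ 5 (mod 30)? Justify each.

Only the converse holds.

(⟸) If k ≡ 5 (mod 9) and k ≡ 5 (mod 10), then by the Chinese remainder theorem k ≡ 5 (mod 90). Since 5 ≡ 5 (mod 30) and 30 ∣ 90, we get k ≡ 5 (mod 30).

(⟹) This fails: k = 65 gives 65 ≡ 5 (mod 30) but 65 ≡ 2 (mod 9), so the conjunction on the right does not hold.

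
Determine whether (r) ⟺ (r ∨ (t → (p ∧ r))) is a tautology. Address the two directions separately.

Only the forward implication holds.

(→) Assume the antecedent. If t is true, the antecedent forces (t = T, r = T, p = F) or (t = T, r = T, p = T), and r ∨ (t → (p ∧ r)) holds there. If t is false, r ∨ (t → (p ∧ r)) reduces to true regardless of the other variables. Either way r ∨ (t → (p ∧ r)) holds.

(←) This fails. Under t = F, r = F, p = F, the left side is false but the right side is true.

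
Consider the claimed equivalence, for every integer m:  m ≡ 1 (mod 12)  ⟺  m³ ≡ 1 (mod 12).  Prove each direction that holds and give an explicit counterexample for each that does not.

Both implications hold.

Converse. Suppose m³ ≡ 1 (mod 12). The only residue r in {0, …, 11} with r³ ≡ 1 (mod 12) is r = 1, so m ≡ 1 (mod 12).

Forward direction. Suppose m ≡ 1 (mod 12). Write m = 12j + 1. Then (12j + 1)³ = 1728j³ + 432j² + 36j + 1 = 12(144j³ + 36j² + 3j) + 1, so m³ ≡ 1 (mod 12).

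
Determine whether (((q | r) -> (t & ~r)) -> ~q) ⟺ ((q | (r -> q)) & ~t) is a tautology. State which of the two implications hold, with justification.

(⇒) fails; (⇐) holds.

(→) This fails. Under t = T, r = F, q = F, the left side is true but the right side is false.

(←) Assume the antecedent. If t is true, the antecedent cannot hold. If t is false, ((q | r) -> (t & ~r)) -> ~q reduces to true regardless of the other variables. Either way ((q | r) -> (t & ~r)) -> ~q holds.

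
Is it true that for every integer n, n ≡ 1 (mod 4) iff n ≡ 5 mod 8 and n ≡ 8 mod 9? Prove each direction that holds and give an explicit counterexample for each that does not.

(⟹) This fails: n = 1 gives 1 ≡ 1 (mod 4) but 1 ≡ 1 (mod 8), so the conjunction on the right does not hold.

(⟸) Conversely, if n ≡ 5 (mod 8) and n ≡ 8 (mod 9), then by the Chinese remainder theorem n ≡ 53 (mod 72). Since 53 ≡ 1 (mod 4) and 4 ∣ 72, we get n ≡ 1 (mod 4).

Only the converse holds.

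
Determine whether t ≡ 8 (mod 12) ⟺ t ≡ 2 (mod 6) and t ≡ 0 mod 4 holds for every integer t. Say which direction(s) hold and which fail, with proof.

Both directions hold.

Forward direction. Suppose t ≡ 8 (mod 12); write t = 12j + 8. Since 6 ∣ 12, reducing mod 6 gives t ≡ 8 ≡ 2 (mod 6); since 4 ∣ 12, reducing mod 4 gives t ≡ 8 ≡ 0 (mod 4).

Converse. If t ≡ 2 (mod 6) and t ≡ 0 (mod 4), then by the Chinese remainder theorem t ≡ 8 (mod 12). This is exactly t ≡ 8 (mod 12).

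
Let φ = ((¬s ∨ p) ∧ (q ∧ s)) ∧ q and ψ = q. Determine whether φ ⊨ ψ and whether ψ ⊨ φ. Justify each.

Forward direction. Assume the antecedent. If q is true, q reduces to true regardless of the other variables. If q is false, the antecedent cannot hold. Either way q holds.

Converse. This fails. Under q = T, p = F, s = F, the left side is false but the right side is true.

The forward direction holds; the converse fails.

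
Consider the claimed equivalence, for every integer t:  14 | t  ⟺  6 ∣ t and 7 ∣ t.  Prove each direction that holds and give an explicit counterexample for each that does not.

(⟹) This fails: take t = 14. Certainly 14 ∣ 14, but 6 ∤ 14.

(⟸) Suppose 6 ∣ t and 7 ∣ t. Any common multiple of 6 and 7 is a multiple of their lcm; here gcd(6, 7) = 1, so lcm(6, 7) = 6·7 = 42, so 42 ∣ t. Since 14 ∣ 42, it follows that 14 ∣ t.

Only the converse holds.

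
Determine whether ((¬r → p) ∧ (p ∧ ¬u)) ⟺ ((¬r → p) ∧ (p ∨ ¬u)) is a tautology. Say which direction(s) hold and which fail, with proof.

(⇒) Assume the antecedent. If r is true, the antecedent forces (r = T, p = T, u = F), and (¬r → p) ∧ (p ∨ ¬u) holds there. If r is false, the antecedent forces (r = F, p = T, u = F), and (¬r → p) ∧ (p ∨ ¬u) holds there. Either way (¬r → p) ∧ (p ∨ ¬u) holds.

(⇐) This fails. Under r = T, p = F, u = F, the left side is false but the right side is true.

The forward direction holds; the converse fails.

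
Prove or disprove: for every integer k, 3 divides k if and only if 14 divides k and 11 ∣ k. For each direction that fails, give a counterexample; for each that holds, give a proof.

Both directions fail.

Forward direction. This fails: take k = 3. Certainly 3 ∣ 3, but 14 ∤ 3.

Converse. This fails: take k = 154. Both 14 ∣ 154 and 11 ∣ 154, yet 154 is not a multiple of 3 (since 154 = 51·3 + 1), so 3 ∤ 154.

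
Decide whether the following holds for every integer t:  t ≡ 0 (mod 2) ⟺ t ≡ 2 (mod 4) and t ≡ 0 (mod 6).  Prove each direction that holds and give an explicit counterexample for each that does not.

The forward direction fails; the converse holds.

Forward direction. This fails: t = 0 gives 0 ≡ 0 (mod 2) but 0 ≡ 0 (mod 4), so the conjunction on the right does not hold.

Converse. If t ≡ 2 (mod 4) and t ≡ 0 (mod 6), then by the Chinese remainder theorem t ≡ 6 (mod 12). Since 6 ≡ 0 (mod 2) and 2 ∣ 12, we get t ≡ 0 (mod 2).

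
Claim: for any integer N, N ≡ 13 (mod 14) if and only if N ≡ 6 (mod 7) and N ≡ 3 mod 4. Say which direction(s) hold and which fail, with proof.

(←) If N ≡ 6 (mod 7) and N ≡ 3 (mod 4), then by the Chinese remainder theorem N ≡ 27 (mod 28). Since 27 ≡ 13 (mod 14) and 14 ∣ 28, we get N ≡ 13 (mod 14).

(→) This fails: N = 13 gives 13 ≡ 13 (mod 14) but 13 ≡ 1 (mod 4), so the conjunction on the right does not hold.

(⇒) fails; (⇐) holds.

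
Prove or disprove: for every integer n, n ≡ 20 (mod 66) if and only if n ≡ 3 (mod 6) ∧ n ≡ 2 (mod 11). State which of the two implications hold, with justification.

Neither implication holds.

Forward direction. This fails: n = 20 gives 20 ≡ 20 (mod 66) but 20 ≡ 2 (mod 6), so the conjunction on the right does not hold.

Converse. This fails: n = 57 satisfies both congruences on the right (57 ≡ 3 mod 6 and 57 ≡ 2 mod 11) yet 57 ≡ 57 (mod 66), not 20.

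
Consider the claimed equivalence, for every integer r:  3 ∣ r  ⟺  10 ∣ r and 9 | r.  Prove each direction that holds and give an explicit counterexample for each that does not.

Forward direction. This fails: take r = 3. Certainly 3 ∣ 3, but 10 ∤ 3.

Converse. Suppose 10 ∣ r and 9 ∣ r. Any common multiple of 10 and 9 is a multiple of their lcm; here gcd(10, 9) = 1, so lcm(10, 9) = 10·9 = 90, so 90 ∣ r. Since 3 ∣ 90, it follows that 3 ∣ r.

The forward direction fails; the converse holds.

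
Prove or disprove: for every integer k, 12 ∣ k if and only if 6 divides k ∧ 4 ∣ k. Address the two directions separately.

[⇒] If 12 ∣ k, write k = 12q. Since 12 = 2·6, k = 6·(2q), so 6 ∣ k; and since 12 = 3·4, k = 4·(3q), so 4 ∣ k.

[⇐] Suppose 6 ∣ k and 4 ∣ k. Any common multiple of 6 and 4 is a multiple of their lcm; here lcm(6, 4) = 6·4/gcd(6, 4) = 24/2 = 12, so 12 ∣ k.

Both directions hold.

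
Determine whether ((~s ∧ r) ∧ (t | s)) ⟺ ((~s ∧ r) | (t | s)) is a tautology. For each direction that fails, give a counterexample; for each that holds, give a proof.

(⇒) Assume the antecedent. If s is true, the antecedent cannot hold. If s is false, the antecedent forces (s = F, t = T, r = T), and (~s ∧ r) | (t | s) holds there. Either way (~s ∧ r) | (t | s) holds.

(⇐) This fails. Under s = T, t = F, r = F, the left side is false but the right side is true.

Not equivalent: only (⇒) holds.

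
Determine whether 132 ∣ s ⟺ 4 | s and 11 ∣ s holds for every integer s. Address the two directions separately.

(→) If 132 ∣ s, write s = 132q. Since 132 = 33·4, s = 4·(33q), so 4 ∣ s; and since 132 = 12·11, s = 11·(12q), so 11 ∣ s.

(←) This fails: take s = 44. Both 4 ∣ 44 and 11 ∣ 44, yet 44 is not a multiple of 132 (since 44 = 0·132 + 44), so 132 ∤ 44.

The forward direction holds; the converse fails.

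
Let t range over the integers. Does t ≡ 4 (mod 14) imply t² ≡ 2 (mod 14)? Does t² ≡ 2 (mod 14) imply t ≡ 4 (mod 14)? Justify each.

Not equivalent: only (⇒) holds.

[⇒] Suppose t ≡ 4 (mod 14). Write t = 14j + 4. Then (14j + 4)² = 196j² + 112j + 16 = 14(14j² + 8j + 1) + 2, so t² ≡ 2 (mod 14).

[⇐] This fails: take t = 10. Then 10² = 100 ≡ 2 (mod 14), yet 10 ≡ 10 (mod 14), not 4.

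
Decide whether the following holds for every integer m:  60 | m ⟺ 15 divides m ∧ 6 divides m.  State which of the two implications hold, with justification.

The forward direction holds; the converse fails.

(→) If 60 ∣ m, write m = 60q. Since 60 = 4·15, m = 15·(4q), so 15 ∣ m; and since 60 = 10·6, m = 6·(10q), so 6 ∣ m.

(←) This fails: take m = 30. Both 15 ∣ 30 and 6 ∣ 30, yet 30 is not a multiple of 60 (since 30 = 0·60 + 30), so 60 ∤ 30.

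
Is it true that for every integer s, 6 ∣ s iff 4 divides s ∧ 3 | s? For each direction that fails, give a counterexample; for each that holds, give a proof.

Not equivalent: only (⇐) holds.

[⇐] Suppose 4 ∣ s and 3 ∣ s. Any common multiple of 4 and 3 is a multiple of their lcm; here gcd(4, 3) = 1, so lcm(4, 3) = 4·3 = 12, so 12 ∣ s. Since 6 ∣ 12, it follows that 6 ∣ s.

[⇒] This fails: take s = 6. Certainly 6 ∣ 6, but 4 ∤ 6.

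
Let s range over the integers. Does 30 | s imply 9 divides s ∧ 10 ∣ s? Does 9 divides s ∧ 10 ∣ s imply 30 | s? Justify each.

(⟹) This fails: take s = 30. Certainly 30 ∣ 30, but 9 ∤ 30.

(⟸) Suppose 9 ∣ s and 10 ∣ s. Any common multiple of 9 and 10 is a multiple of their lcm; here gcd(9, 10) = 1, so lcm(9, 10) = 9·10 = 90, so 90 ∣ s. Since 30 ∣ 90, it follows that 30 ∣ s.

Not equivalent: only (⇐) holds.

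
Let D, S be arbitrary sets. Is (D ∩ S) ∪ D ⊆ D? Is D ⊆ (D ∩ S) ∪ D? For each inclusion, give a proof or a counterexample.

Both inclusions hold.

(⊆) Let x ∈ (D ∩ S) ∪ D. Then either x ∈ D and x ∉ S; or x ∈ D ∩ S. In each case x ∈ D, so (D ∩ S) ∪ D ⊆ D.

(⊇) Let x ∈ D. Then either x ∈ D and x ∉ S; or x ∈ D ∩ S. In each case x ∈ (D ∩ S) ∪ D, so D ⊆ (D ∩ S) ∪ D.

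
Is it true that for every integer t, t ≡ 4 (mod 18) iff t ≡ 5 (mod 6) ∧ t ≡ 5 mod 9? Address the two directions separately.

(⟹) This fails: t = 4 gives 4 ≡ 4 (mod 18) but 4 ≡ 4 (mod 6), so the conjunction on the right does not hold.

(⟸) This fails: t = 5 satisfies both congruences on the right (5 ≡ 5 mod 6 and 5 ≡ 5 mod 9) yet 5 ≡ 5 (mod 18), not 4.

(⇒) fails and (⇐) fails.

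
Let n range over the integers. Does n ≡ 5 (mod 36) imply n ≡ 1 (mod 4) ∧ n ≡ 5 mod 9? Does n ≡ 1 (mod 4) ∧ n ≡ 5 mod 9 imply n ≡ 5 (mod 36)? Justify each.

(←) If n ≡ 1 (mod 4) and n ≡ 5 (mod 9), then by the Chinese remainder theorem n ≡ 5 (mod 36). This is exactly n ≡ 5 (mod 36).

(→) Suppose n ≡ 5 (mod 36); write n = 36j + 5. Since 4 ∣ 36, reducing mod 4 gives n ≡ 5 ≡ 1 (mod 4); since 9 ∣ 36, reducing mod 9 gives n ≡ 5 (mod 9).

Both directions hold.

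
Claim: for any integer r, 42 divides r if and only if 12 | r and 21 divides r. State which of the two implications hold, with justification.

(⟹) This fails: take r = 42. Certainly 42 ∣ 42, but 12 ∤ 42.

(⟸) Suppose 12 ∣ r and 21 ∣ r. Any common multiple of 12 and 21 is a multiple of their lcm; here lcm(12, 21) = 12·21/gcd(12, 21) = 252/3 = 84, so 84 ∣ r. Since 42 ∣ 84, it follows that 42 ∣ r.

Only the converse holds.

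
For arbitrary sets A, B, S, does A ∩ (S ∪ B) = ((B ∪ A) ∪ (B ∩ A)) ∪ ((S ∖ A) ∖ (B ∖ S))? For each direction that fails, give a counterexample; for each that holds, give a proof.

(⊆) holds; (⊇) fails.

Reverse inclusion. This inclusion fails. Take A = {1}, B = ∅, S = ∅; then 1 ∈ ((B ∪ A) ∪ (B ∩ A)) ∪ ((S ∖ A) ∖ (B ∖ S)) but 1 ∉ A ∩ (S ∪ B).

Forward inclusion. Let x ∈ A ∩ (S ∪ B). Then either x ∈ A ∩ B and x ∉ S; or x ∈ A ∩ S and x ∉ B; or x ∈ A ∩ B ∩ S. In each case x ∈ ((B ∪ A) ∪ (B ∩ A)) ∪ ((S ∖ A) ∖ (B ∖ S)), so A ∩ (S ∪ B) ⊆ ((B ∪ A) ∪ (B ∩ A)) ∪ ((S ∖ A) ∖ (B ∖ S)).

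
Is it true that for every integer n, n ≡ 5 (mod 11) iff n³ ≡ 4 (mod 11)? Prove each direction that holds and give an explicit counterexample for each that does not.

Equivalent; both directions hold.

(←) Suppose n³ ≡ 4 (mod 11). The only residue r in {0, …, 10} with r³ ≡ 4 (mod 11) is r = 5, so n ≡ 5 (mod 11).

(→) Suppose n ≡ 5 (mod 11). Write n = 11j + 5. Then (11j + 5)³ = 1331j³ + 1815j² + 825j + 125 = 11(121j³ + 165j² + 75j + 11) + 4, so n³ ≡ 4 (mod 11).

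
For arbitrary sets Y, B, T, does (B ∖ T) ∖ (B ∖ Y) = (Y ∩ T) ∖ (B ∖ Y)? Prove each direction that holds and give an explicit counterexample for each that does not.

(⊆) This inclusion fails. Take Y = {1}, B = {1}, T = ∅; then 1 ∈ (B ∖ T) ∖ (B ∖ Y) but 1 ∉ (Y ∩ T) ∖ (B ∖ Y).

(⊇) This inclusion fails. Take Y = {1}, B = ∅, T = {1}; then 1 ∈ (Y ∩ T) ∖ (B ∖ Y) but 1 ∉ (B ∖ T) ∖ (B ∖ Y).

Both inclusions fail.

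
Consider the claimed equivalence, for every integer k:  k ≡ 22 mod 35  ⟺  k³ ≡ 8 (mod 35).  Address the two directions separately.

The forward direction holds; the converse fails.

Forward direction. Suppose k ≡ 22 mod 35. Write k = 35j + 22. Then (35j + 22)³ = 42875j³ + 80850j² + 50820j + 10648 = 35(1225j³ + 2310j² + 1452j + 304) + 8, so k³ ≡ 8 (mod 35).

Converse. This fails: take k = 2. Then 2³ = 8 ≡ 8 (mod 35), yet 2 ≡ 2 (mod 35), not 22.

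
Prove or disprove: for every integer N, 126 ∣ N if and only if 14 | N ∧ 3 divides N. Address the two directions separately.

Only the forward direction holds.

Converse. This fails: take N = 42. Both 14 ∣ 42 and 3 ∣ 42, yet 42 is not a multiple of 126 (since 42 = 0·126 + 42), so 126 ∤ 42.

Forward direction. If 126 ∣ N, write N = 126q. Since 126 = 9·14, N = 14·(9q), so 14 ∣ N; and since 126 = 42·3, N = 3·(42q), so 3 ∣ N.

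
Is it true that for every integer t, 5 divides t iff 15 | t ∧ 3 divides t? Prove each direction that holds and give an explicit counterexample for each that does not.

(⟹) This fails: take t = 5. Certainly 5 ∣ 5, but 15 ∤ 5.

(⟸) Suppose 15 ∣ t and 3 ∣ t. Any common multiple of 15 and 3 is a multiple of their lcm; here lcm(15, 3) = 15·3/gcd(15, 3) = 45/3 = 15, so 15 ∣ t. Since 5 ∣ 15, it follows that 5 ∣ t.

Only the converse holds.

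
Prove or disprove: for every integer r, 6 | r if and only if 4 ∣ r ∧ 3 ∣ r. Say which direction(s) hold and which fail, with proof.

The forward direction fails; the converse holds.

(⟹) This fails: take r = 6. Certainly 6 ∣ 6, but 4 ∤ 6.

(⟸) Suppose 4 ∣ r and 3 ∣ r. Any common multiple of 4 and 3 is a multiple of their lcm; here gcd(4, 3) = 1, so lcm(4, 3) = 4·3 = 12, so 12 ∣ r. Since 6 ∣ 12, it follows that 6 ∣ r.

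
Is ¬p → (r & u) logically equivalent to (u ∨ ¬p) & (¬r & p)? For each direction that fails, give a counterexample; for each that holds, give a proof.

Not equivalent: only (⇐) holds.

(→) This fails. Under r = F, p = T, u = F, the left side is true but the right side is false.

(←) Assume the antecedent. If r is true, the antecedent cannot hold. If r is false, the antecedent forces (r = F, p = T, u = T), and ¬p → (r & u) holds there. Either way ¬p → (r & u) holds.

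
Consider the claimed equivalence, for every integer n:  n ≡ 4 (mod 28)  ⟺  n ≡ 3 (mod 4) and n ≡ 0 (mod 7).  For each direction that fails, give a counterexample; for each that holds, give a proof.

Neither direction holds.

(⇒) This fails: n = 4 gives 4 ≡ 4 (mod 28) but 4 ≡ 0 (mod 4), so the conjunction on the right does not hold.

(⇐) This fails: n = 7 satisfies both congruences on the right (7 ≡ 3 mod 4 and 7 ≡ 0 mod 7) yet 7 ≡ 7 (mod 28), not 4.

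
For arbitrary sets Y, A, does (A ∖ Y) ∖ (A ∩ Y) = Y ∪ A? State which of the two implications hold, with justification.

(⊆) holds; (⊇) fails.

(⟸) This inclusion fails. Take Y = {1}, A = ∅; then 1 ∈ Y ∪ A but 1 ∉ (A ∖ Y) ∖ (A ∩ Y).

(⟹) Let x ∈ (A ∖ Y) ∖ (A ∩ Y). Then x ∈ A and x ∉ Y, from which x ∈ Y ∪ A.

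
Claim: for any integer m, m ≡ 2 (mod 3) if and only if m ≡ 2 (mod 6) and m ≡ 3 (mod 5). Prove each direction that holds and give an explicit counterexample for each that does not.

(⇒) This fails: m = 2 gives 2 ≡ 2 (mod 3) but 2 ≡ 2 (mod 5), so the conjunction on the right does not hold.

(⇐) Conversely, if m ≡ 2 (mod 6) and m ≡ 3 (mod 5), then by the Chinese remainder theorem m ≡ 8 (mod 30). Since 8 ≡ 2 (mod 3) and 3 ∣ 30, we get m ≡ 2 (mod 3).

Only the reverse direction holds.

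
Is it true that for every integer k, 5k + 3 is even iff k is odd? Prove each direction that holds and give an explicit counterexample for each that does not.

(⇒) Suppose 5k + 3 is even. Since 5 is odd, 5k and k have the same parity, so 5k + 3 ≡ k + 3 (mod 2). As 3 is odd, 5k + 3 is even exactly when k is odd. Thus k is odd.

(⇐) Conversely, suppose k is odd; write k = 2j + 1. Then 5k + 3 = 5·(2j + 1) + 3 = 2·5j + 8, which is even.

Both directions hold.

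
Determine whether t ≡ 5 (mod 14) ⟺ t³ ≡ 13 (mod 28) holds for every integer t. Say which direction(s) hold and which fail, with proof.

Forward direction. This fails: take t = 19. Then 19 ≡ 5 (mod 14), but 19³ = 6859 ≡ 27 (mod 28), not 13.

Converse. This fails: take t = 13. Then 13³ = 2197 ≡ 13 (mod 28), yet 13 ≡ 13 (mod 14), not 5.

Both directions fail.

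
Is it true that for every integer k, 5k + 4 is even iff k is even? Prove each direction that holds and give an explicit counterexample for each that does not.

Both directions hold; the statement is true.

(⇒) Suppose 5k + 4 is even. Since 5 is odd, 5k and k have the same parity, so 5k + 4 ≡ k + 4 (mod 2). As 4 is even, 5k + 4 is even exactly when k is even. Thus k is even.

(⇐) Conversely, suppose k is even; write k = 2j. Then 5k + 4 = 5·(2j) + 4 = 2·5j + 4, which is even.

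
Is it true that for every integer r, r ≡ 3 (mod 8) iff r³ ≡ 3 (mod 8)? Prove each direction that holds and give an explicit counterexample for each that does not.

The biconditional holds.

Forward direction. Suppose r ≡ 3 (mod 8). Write r = 8j + 3. Then (8j + 3)³ = 512j³ + 576j² + 216j + 27 = 8(64j³ + 72j² + 27j + 3) + 3, so r³ ≡ 3 (mod 8).

Converse. For the converse, argue contrapositively. If r ≢ 3 (mod 8), then r is congruent to one of 0, 1, 2, 4, 5, 6, 7 modulo 8, and these give r³ ≡ 0, 1, 0, 0, 5, 0, 7 respectively — never 3.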